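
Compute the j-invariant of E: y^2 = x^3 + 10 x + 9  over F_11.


Delta = -16(4 a^3 + 27 b^2) mod 11 = 8
-1728 * (4 a)^3 = -1728 * (4*10)^3 mod 11 = 9
j = 9 * 8^(-1) mod 11 = 8

j = 8 (mod 11)


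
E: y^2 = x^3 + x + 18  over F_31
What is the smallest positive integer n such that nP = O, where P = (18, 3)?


Compute successive multiples of P until we hit O:
  1P = (18, 3)
  2P = (30, 4)
  3P = (28, 22)
  4P = (10, 6)
  5P = (23, 26)
  6P = (0, 24)
  7P = (29, 15)
  8P = (29, 16)
  ... (continuing to 15P)
  15P = O

ord(P) = 15


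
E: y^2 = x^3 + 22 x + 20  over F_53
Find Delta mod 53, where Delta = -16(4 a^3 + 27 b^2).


4 a^3 + 27 b^2 = 4*22^3 + 27*20^2 = 42592 + 10800 = 53392
Delta = -16 * (53392) = -854272
Delta mod 53 = 35

Delta = 35 (mod 53)


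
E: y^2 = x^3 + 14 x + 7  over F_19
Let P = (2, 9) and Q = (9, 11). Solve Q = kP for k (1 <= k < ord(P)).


Enumerate multiples of P until we hit Q = (9, 11):
  1P = (2, 9)
  2P = (7, 7)
  3P = (17, 16)
  4P = (9, 8)
  5P = (15, 1)
  6P = (8, 2)
  7P = (13, 7)
  8P = (10, 8)
  9P = (18, 12)
  10P = (0, 8)
  11P = (3, 0)
  12P = (0, 11)
  13P = (18, 7)
  14P = (10, 11)
  15P = (13, 12)
  16P = (8, 17)
  17P = (15, 18)
  18P = (9, 11)
Match found at i = 18.

k = 18


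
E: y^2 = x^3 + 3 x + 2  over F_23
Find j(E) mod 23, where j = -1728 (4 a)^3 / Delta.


Delta = -16(4 a^3 + 27 b^2) mod 23 = 17
-1728 * (4 a)^3 = -1728 * (4*3)^3 mod 23 = 14
j = 14 * 17^(-1) mod 23 = 13

j = 13 (mod 23)


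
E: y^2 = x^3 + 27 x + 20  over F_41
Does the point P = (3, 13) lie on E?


Check whether y^2 = x^3 + 27 x + 20 (mod 41) for (x, y) = (3, 13).
LHS: y^2 = 13^2 mod 41 = 5
RHS: x^3 + 27 x + 20 = 3^3 + 27*3 + 20 mod 41 = 5
LHS = RHS

Yes, on the curve


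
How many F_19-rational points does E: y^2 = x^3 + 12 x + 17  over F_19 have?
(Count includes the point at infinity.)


For each x in F_19, count y with y^2 = x^3 + 12 x + 17 mod 19:
  x = 0: RHS = 17, y in [6, 13]  -> 2 point(s)
  x = 1: RHS = 11, y in [7, 12]  -> 2 point(s)
  x = 2: RHS = 11, y in [7, 12]  -> 2 point(s)
  x = 3: RHS = 4, y in [2, 17]  -> 2 point(s)
  x = 6: RHS = 1, y in [1, 18]  -> 2 point(s)
  x = 7: RHS = 7, y in [8, 11]  -> 2 point(s)
  x = 8: RHS = 17, y in [6, 13]  -> 2 point(s)
  x = 10: RHS = 16, y in [4, 15]  -> 2 point(s)
  x = 11: RHS = 17, y in [6, 13]  -> 2 point(s)
  x = 15: RHS = 0, y in [0]  -> 1 point(s)
  x = 16: RHS = 11, y in [7, 12]  -> 2 point(s)
  x = 17: RHS = 4, y in [2, 17]  -> 2 point(s)
  x = 18: RHS = 4, y in [2, 17]  -> 2 point(s)
Affine points: 25. Add the point at infinity: total = 26.

#E(F_19) = 26


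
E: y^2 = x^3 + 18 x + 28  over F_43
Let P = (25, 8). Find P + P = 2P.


Doubling: s = (3 x1^2 + a) / (2 y1)
s = (3*25^2 + 18) / (2*8) mod 43 = 35
x3 = s^2 - 2 x1 mod 43 = 35^2 - 2*25 = 14
y3 = s (x1 - x3) - y1 mod 43 = 35 * (25 - 14) - 8 = 33

2P = (14, 33)


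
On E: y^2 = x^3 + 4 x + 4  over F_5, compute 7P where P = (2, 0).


k = 7 = 111_2 (binary, LSB first: 111)
Double-and-add from P = (2, 0):
  bit 0 = 1: acc = O + (2, 0) = (2, 0)
  bit 1 = 1: acc = (2, 0) + O = (2, 0)
  bit 2 = 1: acc = (2, 0) + O = (2, 0)

7P = (2, 0)


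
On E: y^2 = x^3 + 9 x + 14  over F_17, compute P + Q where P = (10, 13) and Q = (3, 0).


P != Q, so use the chord formula.
s = (y2 - y1) / (x2 - x1) = (4) / (10) mod 17 = 14
x3 = s^2 - x1 - x2 mod 17 = 14^2 - 10 - 3 = 13
y3 = s (x1 - x3) - y1 mod 17 = 14 * (10 - 13) - 13 = 13

P + Q = (13, 13)


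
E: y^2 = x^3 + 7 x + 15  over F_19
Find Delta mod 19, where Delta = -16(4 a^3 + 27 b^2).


4 a^3 + 27 b^2 = 4*7^3 + 27*15^2 = 1372 + 6075 = 7447
Delta = -16 * (7447) = -119152
Delta mod 19 = 16

Delta = 16 (mod 19)


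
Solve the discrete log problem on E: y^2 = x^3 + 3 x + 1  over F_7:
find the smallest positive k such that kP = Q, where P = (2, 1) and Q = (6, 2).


Enumerate multiples of P until we hit Q = (6, 2):
  1P = (2, 1)
  2P = (5, 1)
  3P = (0, 6)
  4P = (6, 2)
Match found at i = 4.

k = 4


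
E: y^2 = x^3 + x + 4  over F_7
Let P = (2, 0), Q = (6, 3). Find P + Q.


P != Q, so use the chord formula.
s = (y2 - y1) / (x2 - x1) = (3) / (4) mod 7 = 6
x3 = s^2 - x1 - x2 mod 7 = 6^2 - 2 - 6 = 0
y3 = s (x1 - x3) - y1 mod 7 = 6 * (2 - 0) - 0 = 5

P + Q = (0, 5)


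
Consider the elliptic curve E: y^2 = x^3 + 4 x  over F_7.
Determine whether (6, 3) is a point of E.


Check whether y^2 = x^3 + 4 x + 0 (mod 7) for (x, y) = (6, 3).
LHS: y^2 = 3^2 mod 7 = 2
RHS: x^3 + 4 x + 0 = 6^3 + 4*6 + 0 mod 7 = 2
LHS = RHS

Yes, on the curve


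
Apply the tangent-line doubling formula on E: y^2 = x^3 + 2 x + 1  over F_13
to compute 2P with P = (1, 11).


Doubling: s = (3 x1^2 + a) / (2 y1)
s = (3*1^2 + 2) / (2*11) mod 13 = 2
x3 = s^2 - 2 x1 mod 13 = 2^2 - 2*1 = 2
y3 = s (x1 - x3) - y1 mod 13 = 2 * (1 - 2) - 11 = 0

2P = (2, 0)


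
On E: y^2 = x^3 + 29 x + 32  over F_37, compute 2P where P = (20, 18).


k = 2 = 10_2 (binary, LSB first: 01)
Double-and-add from P = (20, 18):
  bit 0 = 0: acc unchanged = O
  bit 1 = 1: acc = O + (24, 14) = (24, 14)

2P = (24, 14)


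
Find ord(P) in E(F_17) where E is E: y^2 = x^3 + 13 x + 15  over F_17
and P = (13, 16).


Compute successive multiples of P until we hit O:
  1P = (13, 16)
  2P = (16, 16)
  3P = (5, 1)
  4P = (15, 10)
  5P = (15, 7)
  6P = (5, 16)
  7P = (16, 1)
  8P = (13, 1)
  ... (continuing to 9P)
  9P = O

ord(P) = 9


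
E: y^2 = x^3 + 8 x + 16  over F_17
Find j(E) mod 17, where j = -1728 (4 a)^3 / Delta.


Delta = -16(4 a^3 + 27 b^2) mod 17 = 1
-1728 * (4 a)^3 = -1728 * (4*8)^3 mod 17 = 3
j = 3 * 1^(-1) mod 17 = 3

j = 3 (mod 17)


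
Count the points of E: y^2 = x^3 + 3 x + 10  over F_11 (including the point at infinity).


For each x in F_11, count y with y^2 = x^3 + 3 x + 10 mod 11:
  x = 1: RHS = 3, y in [5, 6]  -> 2 point(s)
  x = 4: RHS = 9, y in [3, 8]  -> 2 point(s)
  x = 7: RHS = 0, y in [0]  -> 1 point(s)
Affine points: 5. Add the point at infinity: total = 6.

#E(F_11) = 6


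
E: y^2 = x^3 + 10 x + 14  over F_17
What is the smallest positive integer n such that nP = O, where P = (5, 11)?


Compute successive multiples of P until we hit O:
  1P = (5, 11)
  2P = (7, 6)
  3P = (7, 11)
  4P = (5, 6)
  5P = O

ord(P) = 5


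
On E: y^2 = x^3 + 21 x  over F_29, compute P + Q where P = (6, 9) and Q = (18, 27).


P != Q, so use the chord formula.
s = (y2 - y1) / (x2 - x1) = (18) / (12) mod 29 = 16
x3 = s^2 - x1 - x2 mod 29 = 16^2 - 6 - 18 = 0
y3 = s (x1 - x3) - y1 mod 29 = 16 * (6 - 0) - 9 = 0

P + Q = (0, 0)


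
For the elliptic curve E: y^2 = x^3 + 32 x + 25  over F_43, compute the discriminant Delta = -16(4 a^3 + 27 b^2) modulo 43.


4 a^3 + 27 b^2 = 4*32^3 + 27*25^2 = 131072 + 16875 = 147947
Delta = -16 * (147947) = -2367152
Delta mod 43 = 41

Delta = 41 (mod 43)


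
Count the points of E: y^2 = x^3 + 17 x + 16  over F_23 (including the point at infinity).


For each x in F_23, count y with y^2 = x^3 + 17 x + 16 mod 23:
  x = 0: RHS = 16, y in [4, 19]  -> 2 point(s)
  x = 2: RHS = 12, y in [9, 14]  -> 2 point(s)
  x = 3: RHS = 2, y in [5, 18]  -> 2 point(s)
  x = 6: RHS = 12, y in [9, 14]  -> 2 point(s)
  x = 7: RHS = 18, y in [8, 15]  -> 2 point(s)
  x = 9: RHS = 1, y in [1, 22]  -> 2 point(s)
  x = 10: RHS = 13, y in [6, 17]  -> 2 point(s)
  x = 11: RHS = 16, y in [4, 19]  -> 2 point(s)
  x = 12: RHS = 16, y in [4, 19]  -> 2 point(s)
  x = 14: RHS = 8, y in [10, 13]  -> 2 point(s)
  x = 15: RHS = 12, y in [9, 14]  -> 2 point(s)
  x = 18: RHS = 13, y in [6, 17]  -> 2 point(s)
Affine points: 24. Add the point at infinity: total = 25.

#E(F_23) = 25


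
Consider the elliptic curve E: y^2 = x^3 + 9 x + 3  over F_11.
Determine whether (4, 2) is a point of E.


Check whether y^2 = x^3 + 9 x + 3 (mod 11) for (x, y) = (4, 2).
LHS: y^2 = 2^2 mod 11 = 4
RHS: x^3 + 9 x + 3 = 4^3 + 9*4 + 3 mod 11 = 4
LHS = RHS

Yes, on the curve


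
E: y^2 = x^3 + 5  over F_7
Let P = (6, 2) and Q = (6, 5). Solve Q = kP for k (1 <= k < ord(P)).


Enumerate multiples of P until we hit Q = (6, 5):
  1P = (6, 2)
  2P = (3, 2)
  3P = (5, 5)
  4P = (5, 2)
  5P = (3, 5)
  6P = (6, 5)
Match found at i = 6.

k = 6


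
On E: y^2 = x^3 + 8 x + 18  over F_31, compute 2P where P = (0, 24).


k = 2 = 10_2 (binary, LSB first: 01)
Double-and-add from P = (0, 24):
  bit 0 = 0: acc unchanged = O
  bit 1 = 1: acc = O + (25, 8) = (25, 8)

2P = (25, 8)


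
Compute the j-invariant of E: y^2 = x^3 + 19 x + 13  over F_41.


Delta = -16(4 a^3 + 27 b^2) mod 41 = 24
-1728 * (4 a)^3 = -1728 * (4*19)^3 mod 41 = 25
j = 25 * 24^(-1) mod 41 = 13

j = 13 (mod 41)


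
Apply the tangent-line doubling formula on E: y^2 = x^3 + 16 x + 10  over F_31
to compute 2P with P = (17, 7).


Doubling: s = (3 x1^2 + a) / (2 y1)
s = (3*17^2 + 16) / (2*7) mod 31 = 21
x3 = s^2 - 2 x1 mod 31 = 21^2 - 2*17 = 4
y3 = s (x1 - x3) - y1 mod 31 = 21 * (17 - 4) - 7 = 18

2P = (4, 18)


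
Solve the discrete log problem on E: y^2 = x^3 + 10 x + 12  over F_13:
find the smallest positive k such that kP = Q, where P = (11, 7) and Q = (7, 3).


Enumerate multiples of P until we hit Q = (7, 3):
  1P = (11, 7)
  2P = (7, 3)
Match found at i = 2.

k = 2


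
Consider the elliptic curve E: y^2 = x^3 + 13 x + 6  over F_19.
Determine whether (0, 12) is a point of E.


Check whether y^2 = x^3 + 13 x + 6 (mod 19) for (x, y) = (0, 12).
LHS: y^2 = 12^2 mod 19 = 11
RHS: x^3 + 13 x + 6 = 0^3 + 13*0 + 6 mod 19 = 6
LHS != RHS

No, not on the curve


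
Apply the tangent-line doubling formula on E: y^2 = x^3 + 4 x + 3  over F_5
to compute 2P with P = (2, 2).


Doubling: s = (3 x1^2 + a) / (2 y1)
s = (3*2^2 + 4) / (2*2) mod 5 = 4
x3 = s^2 - 2 x1 mod 5 = 4^2 - 2*2 = 2
y3 = s (x1 - x3) - y1 mod 5 = 4 * (2 - 2) - 2 = 3

2P = (2, 3)


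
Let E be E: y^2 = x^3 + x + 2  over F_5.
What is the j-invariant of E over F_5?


Delta = -16(4 a^3 + 27 b^2) mod 5 = 3
-1728 * (4 a)^3 = -1728 * (4*1)^3 mod 5 = 3
j = 3 * 3^(-1) mod 5 = 1

j = 1 (mod 5)


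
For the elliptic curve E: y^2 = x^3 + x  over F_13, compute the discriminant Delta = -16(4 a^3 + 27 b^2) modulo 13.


4 a^3 + 27 b^2 = 4*1^3 + 27*0^2 = 4 + 0 = 4
Delta = -16 * (4) = -64
Delta mod 13 = 1

Delta = 1 (mod 13)


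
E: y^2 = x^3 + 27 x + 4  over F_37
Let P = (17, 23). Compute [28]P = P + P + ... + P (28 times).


k = 28 = 11100_2 (binary, LSB first: 00111)
Double-and-add from P = (17, 23):
  bit 0 = 0: acc unchanged = O
  bit 1 = 0: acc unchanged = O
  bit 2 = 1: acc = O + (29, 4) = (29, 4)
  bit 3 = 1: acc = (29, 4) + (4, 19) = (31, 12)
  bit 4 = 1: acc = (31, 12) + (30, 29) = (6, 7)

28P = (6, 7)


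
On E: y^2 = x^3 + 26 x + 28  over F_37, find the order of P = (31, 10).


Compute successive multiples of P until we hit O:
  1P = (31, 10)
  2P = (21, 20)
  3P = (23, 19)
  4P = (23, 18)
  5P = (21, 17)
  6P = (31, 27)
  7P = O

ord(P) = 7


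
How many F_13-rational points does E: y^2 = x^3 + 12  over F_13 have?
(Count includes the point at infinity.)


For each x in F_13, count y with y^2 = x^3 + 0 x + 12 mod 13:
  x = 0: RHS = 12, y in [5, 8]  -> 2 point(s)
  x = 1: RHS = 0, y in [0]  -> 1 point(s)
  x = 3: RHS = 0, y in [0]  -> 1 point(s)
  x = 7: RHS = 4, y in [2, 11]  -> 2 point(s)
  x = 8: RHS = 4, y in [2, 11]  -> 2 point(s)
  x = 9: RHS = 0, y in [0]  -> 1 point(s)
  x = 11: RHS = 4, y in [2, 11]  -> 2 point(s)
Affine points: 11. Add the point at infinity: total = 12.

#E(F_13) = 12


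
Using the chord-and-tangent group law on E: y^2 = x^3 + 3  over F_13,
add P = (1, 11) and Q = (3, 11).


P != Q, so use the chord formula.
s = (y2 - y1) / (x2 - x1) = (0) / (2) mod 13 = 0
x3 = s^2 - x1 - x2 mod 13 = 0^2 - 1 - 3 = 9
y3 = s (x1 - x3) - y1 mod 13 = 0 * (1 - 9) - 11 = 2

P + Q = (9, 2)


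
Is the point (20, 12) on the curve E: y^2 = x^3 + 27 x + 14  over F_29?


Check whether y^2 = x^3 + 27 x + 14 (mod 29) for (x, y) = (20, 12).
LHS: y^2 = 12^2 mod 29 = 28
RHS: x^3 + 27 x + 14 = 20^3 + 27*20 + 14 mod 29 = 28
LHS = RHS

Yes, on the curve


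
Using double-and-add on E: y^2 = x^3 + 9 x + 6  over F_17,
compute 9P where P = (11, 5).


k = 9 = 1001_2 (binary, LSB first: 1001)
Double-and-add from P = (11, 5):
  bit 0 = 1: acc = O + (11, 5) = (11, 5)
  bit 1 = 0: acc unchanged = (11, 5)
  bit 2 = 0: acc unchanged = (11, 5)
  bit 3 = 1: acc = (11, 5) + (13, 5) = (10, 12)

9P = (10, 12)


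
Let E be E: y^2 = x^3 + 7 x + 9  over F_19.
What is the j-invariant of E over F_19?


Delta = -16(4 a^3 + 27 b^2) mod 19 = 18
-1728 * (4 a)^3 = -1728 * (4*7)^3 mod 19 = 7
j = 7 * 18^(-1) mod 19 = 12

j = 12 (mod 19)


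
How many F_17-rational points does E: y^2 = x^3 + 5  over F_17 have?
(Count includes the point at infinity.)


For each x in F_17, count y with y^2 = x^3 + 0 x + 5 mod 17:
  x = 2: RHS = 13, y in [8, 9]  -> 2 point(s)
  x = 3: RHS = 15, y in [7, 10]  -> 2 point(s)
  x = 4: RHS = 1, y in [1, 16]  -> 2 point(s)
  x = 6: RHS = 0, y in [0]  -> 1 point(s)
  x = 7: RHS = 8, y in [5, 12]  -> 2 point(s)
  x = 10: RHS = 2, y in [6, 11]  -> 2 point(s)
  x = 12: RHS = 16, y in [4, 13]  -> 2 point(s)
  x = 13: RHS = 9, y in [3, 14]  -> 2 point(s)
  x = 16: RHS = 4, y in [2, 15]  -> 2 point(s)
Affine points: 17. Add the point at infinity: total = 18.

#E(F_17) = 18


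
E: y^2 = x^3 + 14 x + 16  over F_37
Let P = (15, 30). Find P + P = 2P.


Doubling: s = (3 x1^2 + a) / (2 y1)
s = (3*15^2 + 14) / (2*30) mod 37 = 1
x3 = s^2 - 2 x1 mod 37 = 1^2 - 2*15 = 8
y3 = s (x1 - x3) - y1 mod 37 = 1 * (15 - 8) - 30 = 14

2P = (8, 14)


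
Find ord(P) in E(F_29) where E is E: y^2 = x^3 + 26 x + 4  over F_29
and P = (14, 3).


Compute successive multiples of P until we hit O:
  1P = (14, 3)
  2P = (17, 9)
  3P = (2, 21)
  4P = (8, 17)
  5P = (6, 17)
  6P = (3, 14)
  7P = (13, 25)
  8P = (22, 28)
  ... (continuing to 31P)
  31P = O

ord(P) = 31


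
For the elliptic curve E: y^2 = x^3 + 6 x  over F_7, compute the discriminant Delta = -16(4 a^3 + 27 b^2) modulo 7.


4 a^3 + 27 b^2 = 4*6^3 + 27*0^2 = 864 + 0 = 864
Delta = -16 * (864) = -13824
Delta mod 7 = 1

Delta = 1 (mod 7)


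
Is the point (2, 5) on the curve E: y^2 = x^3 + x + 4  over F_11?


Check whether y^2 = x^3 + 1 x + 4 (mod 11) for (x, y) = (2, 5).
LHS: y^2 = 5^2 mod 11 = 3
RHS: x^3 + 1 x + 4 = 2^3 + 1*2 + 4 mod 11 = 3
LHS = RHS

Yes, on the curve


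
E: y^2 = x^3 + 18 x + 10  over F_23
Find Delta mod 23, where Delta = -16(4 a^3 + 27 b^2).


4 a^3 + 27 b^2 = 4*18^3 + 27*10^2 = 23328 + 2700 = 26028
Delta = -16 * (26028) = -416448
Delta mod 23 = 13

Delta = 13 (mod 23)


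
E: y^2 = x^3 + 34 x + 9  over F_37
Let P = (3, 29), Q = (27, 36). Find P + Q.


P != Q, so use the chord formula.
s = (y2 - y1) / (x2 - x1) = (7) / (24) mod 37 = 8
x3 = s^2 - x1 - x2 mod 37 = 8^2 - 3 - 27 = 34
y3 = s (x1 - x3) - y1 mod 37 = 8 * (3 - 34) - 29 = 19

P + Q = (34, 19)


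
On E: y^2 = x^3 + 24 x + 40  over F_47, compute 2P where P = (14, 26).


Doubling: s = (3 x1^2 + a) / (2 y1)
s = (3*14^2 + 24) / (2*26) mod 47 = 19
x3 = s^2 - 2 x1 mod 47 = 19^2 - 2*14 = 4
y3 = s (x1 - x3) - y1 mod 47 = 19 * (14 - 4) - 26 = 23

2P = (4, 23)


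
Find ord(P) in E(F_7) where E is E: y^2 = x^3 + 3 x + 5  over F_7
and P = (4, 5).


Compute successive multiples of P until we hit O:
  1P = (4, 5)
  2P = (1, 4)
  3P = (6, 6)
  4P = (6, 1)
  5P = (1, 3)
  6P = (4, 2)
  7P = O

ord(P) = 7


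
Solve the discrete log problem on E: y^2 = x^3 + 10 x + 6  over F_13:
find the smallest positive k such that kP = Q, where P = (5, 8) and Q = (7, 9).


Enumerate multiples of P until we hit Q = (7, 9):
  1P = (5, 8)
  2P = (7, 9)
Match found at i = 2.

k = 2


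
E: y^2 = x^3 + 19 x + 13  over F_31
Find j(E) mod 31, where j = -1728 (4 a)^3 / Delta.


Delta = -16(4 a^3 + 27 b^2) mod 31 = 12
-1728 * (4 a)^3 = -1728 * (4*19)^3 mod 31 = 4
j = 4 * 12^(-1) mod 31 = 21

j = 21 (mod 31)


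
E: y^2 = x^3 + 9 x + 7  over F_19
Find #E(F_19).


For each x in F_19, count y with y^2 = x^3 + 9 x + 7 mod 19:
  x = 0: RHS = 7, y in [8, 11]  -> 2 point(s)
  x = 1: RHS = 17, y in [6, 13]  -> 2 point(s)
  x = 3: RHS = 4, y in [2, 17]  -> 2 point(s)
  x = 5: RHS = 6, y in [5, 14]  -> 2 point(s)
  x = 6: RHS = 11, y in [7, 12]  -> 2 point(s)
  x = 9: RHS = 0, y in [0]  -> 1 point(s)
  x = 12: RHS = 0, y in [0]  -> 1 point(s)
  x = 17: RHS = 0, y in [0]  -> 1 point(s)
  x = 18: RHS = 16, y in [4, 15]  -> 2 point(s)
Affine points: 15. Add the point at infinity: total = 16.

#E(F_19) = 16


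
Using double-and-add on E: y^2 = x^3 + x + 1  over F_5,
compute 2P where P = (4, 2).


k = 2 = 10_2 (binary, LSB first: 01)
Double-and-add from P = (4, 2):
  bit 0 = 0: acc unchanged = O
  bit 1 = 1: acc = O + (3, 4) = (3, 4)

2P = (3, 4)


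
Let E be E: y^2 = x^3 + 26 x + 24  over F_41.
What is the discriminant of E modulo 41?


4 a^3 + 27 b^2 = 4*26^3 + 27*24^2 = 70304 + 15552 = 85856
Delta = -16 * (85856) = -1373696
Delta mod 41 = 9

Delta = 9 (mod 41)


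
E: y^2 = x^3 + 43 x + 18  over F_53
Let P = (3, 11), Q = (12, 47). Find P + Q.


P != Q, so use the chord formula.
s = (y2 - y1) / (x2 - x1) = (36) / (9) mod 53 = 4
x3 = s^2 - x1 - x2 mod 53 = 4^2 - 3 - 12 = 1
y3 = s (x1 - x3) - y1 mod 53 = 4 * (3 - 1) - 11 = 50

P + Q = (1, 50)


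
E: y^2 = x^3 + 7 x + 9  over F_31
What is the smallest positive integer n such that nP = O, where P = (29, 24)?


Compute successive multiples of P until we hit O:
  1P = (29, 24)
  2P = (6, 9)
  3P = (0, 3)
  4P = (27, 17)
  5P = (26, 2)
  6P = (16, 30)
  7P = (24, 19)
  8P = (10, 26)
  ... (continuing to 28P)
  28P = O

ord(P) = 28


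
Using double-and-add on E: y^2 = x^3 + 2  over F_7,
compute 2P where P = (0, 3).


k = 2 = 10_2 (binary, LSB first: 01)
Double-and-add from P = (0, 3):
  bit 0 = 0: acc unchanged = O
  bit 1 = 1: acc = O + (0, 4) = (0, 4)

2P = (0, 4)


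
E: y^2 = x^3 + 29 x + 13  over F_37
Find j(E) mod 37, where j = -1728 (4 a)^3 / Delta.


Delta = -16(4 a^3 + 27 b^2) mod 37 = 16
-1728 * (4 a)^3 = -1728 * (4*29)^3 mod 37 = 6
j = 6 * 16^(-1) mod 37 = 5

j = 5 (mod 37)


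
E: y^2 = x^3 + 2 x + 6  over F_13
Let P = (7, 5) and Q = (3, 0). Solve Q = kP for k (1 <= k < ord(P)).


Enumerate multiples of P until we hit Q = (3, 0):
  1P = (7, 5)
  2P = (3, 0)
Match found at i = 2.

k = 2


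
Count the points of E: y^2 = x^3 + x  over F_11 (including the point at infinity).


For each x in F_11, count y with y^2 = x^3 + 1 x + 0 mod 11:
  x = 0: RHS = 0, y in [0]  -> 1 point(s)
  x = 5: RHS = 9, y in [3, 8]  -> 2 point(s)
  x = 7: RHS = 9, y in [3, 8]  -> 2 point(s)
  x = 8: RHS = 3, y in [5, 6]  -> 2 point(s)
  x = 9: RHS = 1, y in [1, 10]  -> 2 point(s)
  x = 10: RHS = 9, y in [3, 8]  -> 2 point(s)
Affine points: 11. Add the point at infinity: total = 12.

#E(F_11) = 12


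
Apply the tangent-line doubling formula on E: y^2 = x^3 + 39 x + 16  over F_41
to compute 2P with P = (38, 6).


Doubling: s = (3 x1^2 + a) / (2 y1)
s = (3*38^2 + 39) / (2*6) mod 41 = 26
x3 = s^2 - 2 x1 mod 41 = 26^2 - 2*38 = 26
y3 = s (x1 - x3) - y1 mod 41 = 26 * (38 - 26) - 6 = 19

2P = (26, 19)


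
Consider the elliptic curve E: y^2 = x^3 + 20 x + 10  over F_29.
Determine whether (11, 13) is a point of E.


Check whether y^2 = x^3 + 20 x + 10 (mod 29) for (x, y) = (11, 13).
LHS: y^2 = 13^2 mod 29 = 24
RHS: x^3 + 20 x + 10 = 11^3 + 20*11 + 10 mod 29 = 24
LHS = RHS

Yes, on the curve


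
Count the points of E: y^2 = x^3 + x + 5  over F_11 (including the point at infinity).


For each x in F_11, count y with y^2 = x^3 + 1 x + 5 mod 11:
  x = 0: RHS = 5, y in [4, 7]  -> 2 point(s)
  x = 2: RHS = 4, y in [2, 9]  -> 2 point(s)
  x = 5: RHS = 3, y in [5, 6]  -> 2 point(s)
  x = 7: RHS = 3, y in [5, 6]  -> 2 point(s)
  x = 10: RHS = 3, y in [5, 6]  -> 2 point(s)
Affine points: 10. Add the point at infinity: total = 11.

#E(F_11) = 11


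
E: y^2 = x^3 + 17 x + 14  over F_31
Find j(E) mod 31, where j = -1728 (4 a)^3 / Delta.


Delta = -16(4 a^3 + 27 b^2) mod 31 = 21
-1728 * (4 a)^3 = -1728 * (4*17)^3 mod 31 = 23
j = 23 * 21^(-1) mod 31 = 7

j = 7 (mod 31)


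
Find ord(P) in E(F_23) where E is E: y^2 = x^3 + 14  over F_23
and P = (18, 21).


Compute successive multiples of P until we hit O:
  1P = (18, 21)
  2P = (18, 2)
  3P = O

ord(P) = 3


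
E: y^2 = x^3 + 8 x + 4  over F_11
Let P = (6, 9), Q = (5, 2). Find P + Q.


P != Q, so use the chord formula.
s = (y2 - y1) / (x2 - x1) = (4) / (10) mod 11 = 7
x3 = s^2 - x1 - x2 mod 11 = 7^2 - 6 - 5 = 5
y3 = s (x1 - x3) - y1 mod 11 = 7 * (6 - 5) - 9 = 9

P + Q = (5, 9)


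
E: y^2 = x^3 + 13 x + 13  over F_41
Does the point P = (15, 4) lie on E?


Check whether y^2 = x^3 + 13 x + 13 (mod 41) for (x, y) = (15, 4).
LHS: y^2 = 4^2 mod 41 = 16
RHS: x^3 + 13 x + 13 = 15^3 + 13*15 + 13 mod 41 = 16
LHS = RHS

Yes, on the curve


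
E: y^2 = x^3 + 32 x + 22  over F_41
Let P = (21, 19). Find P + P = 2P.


Doubling: s = (3 x1^2 + a) / (2 y1)
s = (3*21^2 + 32) / (2*19) mod 41 = 13
x3 = s^2 - 2 x1 mod 41 = 13^2 - 2*21 = 4
y3 = s (x1 - x3) - y1 mod 41 = 13 * (21 - 4) - 19 = 38

2P = (4, 38)


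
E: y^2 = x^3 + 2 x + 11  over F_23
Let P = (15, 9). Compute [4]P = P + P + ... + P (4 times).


k = 4 = 100_2 (binary, LSB first: 001)
Double-and-add from P = (15, 9):
  bit 0 = 0: acc unchanged = O
  bit 1 = 0: acc unchanged = O
  bit 2 = 1: acc = O + (15, 14) = (15, 14)

4P = (15, 14)


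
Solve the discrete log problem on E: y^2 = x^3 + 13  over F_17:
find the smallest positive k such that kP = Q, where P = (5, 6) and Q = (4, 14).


Enumerate multiples of P until we hit Q = (4, 14):
  1P = (5, 6)
  2P = (11, 16)
  3P = (0, 8)
  4P = (4, 14)
Match found at i = 4.

k = 4


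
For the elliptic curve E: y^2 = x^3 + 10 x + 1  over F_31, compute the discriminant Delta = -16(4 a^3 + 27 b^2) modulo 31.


4 a^3 + 27 b^2 = 4*10^3 + 27*1^2 = 4000 + 27 = 4027
Delta = -16 * (4027) = -64432
Delta mod 31 = 17

Delta = 17 (mod 31)


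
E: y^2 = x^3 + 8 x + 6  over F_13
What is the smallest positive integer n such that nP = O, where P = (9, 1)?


Compute successive multiples of P until we hit O:
  1P = (9, 1)
  2P = (12, 6)
  3P = (2, 2)
  4P = (6, 6)
  5P = (8, 6)
  6P = (8, 7)
  7P = (6, 7)
  8P = (2, 11)
  ... (continuing to 11P)
  11P = O

ord(P) = 11


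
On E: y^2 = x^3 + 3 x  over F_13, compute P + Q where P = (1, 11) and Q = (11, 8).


P != Q, so use the chord formula.
s = (y2 - y1) / (x2 - x1) = (10) / (10) mod 13 = 1
x3 = s^2 - x1 - x2 mod 13 = 1^2 - 1 - 11 = 2
y3 = s (x1 - x3) - y1 mod 13 = 1 * (1 - 2) - 11 = 1

P + Q = (2, 1)


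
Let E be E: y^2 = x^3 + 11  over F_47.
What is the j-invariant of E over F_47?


Delta = -16(4 a^3 + 27 b^2) mod 47 = 39
-1728 * (4 a)^3 = -1728 * (4*0)^3 mod 47 = 0
j = 0 * 39^(-1) mod 47 = 0

j = 0 (mod 47)


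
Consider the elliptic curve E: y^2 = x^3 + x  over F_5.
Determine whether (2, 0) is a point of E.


Check whether y^2 = x^3 + 1 x + 0 (mod 5) for (x, y) = (2, 0).
LHS: y^2 = 0^2 mod 5 = 0
RHS: x^3 + 1 x + 0 = 2^3 + 1*2 + 0 mod 5 = 0
LHS = RHS

Yes, on the curve


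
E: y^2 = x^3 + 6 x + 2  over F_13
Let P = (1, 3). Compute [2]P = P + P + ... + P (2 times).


k = 2 = 10_2 (binary, LSB first: 01)
Double-and-add from P = (1, 3):
  bit 0 = 0: acc unchanged = O
  bit 1 = 1: acc = O + (10, 3) = (10, 3)

2P = (10, 3)


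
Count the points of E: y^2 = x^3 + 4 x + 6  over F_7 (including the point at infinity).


For each x in F_7, count y with y^2 = x^3 + 4 x + 6 mod 7:
  x = 1: RHS = 4, y in [2, 5]  -> 2 point(s)
  x = 2: RHS = 1, y in [1, 6]  -> 2 point(s)
  x = 4: RHS = 2, y in [3, 4]  -> 2 point(s)
  x = 5: RHS = 4, y in [2, 5]  -> 2 point(s)
  x = 6: RHS = 1, y in [1, 6]  -> 2 point(s)
Affine points: 10. Add the point at infinity: total = 11.

#E(F_7) = 11


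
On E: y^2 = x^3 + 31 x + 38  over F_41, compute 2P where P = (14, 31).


Doubling: s = (3 x1^2 + a) / (2 y1)
s = (3*14^2 + 31) / (2*31) mod 41 = 8
x3 = s^2 - 2 x1 mod 41 = 8^2 - 2*14 = 36
y3 = s (x1 - x3) - y1 mod 41 = 8 * (14 - 36) - 31 = 39

2P = (36, 39)


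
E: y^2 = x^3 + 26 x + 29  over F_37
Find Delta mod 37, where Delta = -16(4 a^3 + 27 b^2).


4 a^3 + 27 b^2 = 4*26^3 + 27*29^2 = 70304 + 22707 = 93011
Delta = -16 * (93011) = -1488176
Delta mod 37 = 1

Delta = 1 (mod 37)


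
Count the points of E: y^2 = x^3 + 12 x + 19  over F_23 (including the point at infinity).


For each x in F_23, count y with y^2 = x^3 + 12 x + 19 mod 23:
  x = 1: RHS = 9, y in [3, 20]  -> 2 point(s)
  x = 3: RHS = 13, y in [6, 17]  -> 2 point(s)
  x = 4: RHS = 16, y in [4, 19]  -> 2 point(s)
  x = 6: RHS = 8, y in [10, 13]  -> 2 point(s)
  x = 7: RHS = 9, y in [3, 20]  -> 2 point(s)
  x = 8: RHS = 6, y in [11, 12]  -> 2 point(s)
  x = 10: RHS = 12, y in [9, 14]  -> 2 point(s)
  x = 13: RHS = 3, y in [7, 16]  -> 2 point(s)
  x = 15: RHS = 9, y in [3, 20]  -> 2 point(s)
  x = 16: RHS = 6, y in [11, 12]  -> 2 point(s)
  x = 18: RHS = 18, y in [8, 15]  -> 2 point(s)
  x = 20: RHS = 2, y in [5, 18]  -> 2 point(s)
  x = 22: RHS = 6, y in [11, 12]  -> 2 point(s)
Affine points: 26. Add the point at infinity: total = 27.

#E(F_23) = 27


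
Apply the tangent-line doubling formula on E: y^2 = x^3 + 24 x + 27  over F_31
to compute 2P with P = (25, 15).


Doubling: s = (3 x1^2 + a) / (2 y1)
s = (3*25^2 + 24) / (2*15) mod 31 = 23
x3 = s^2 - 2 x1 mod 31 = 23^2 - 2*25 = 14
y3 = s (x1 - x3) - y1 mod 31 = 23 * (25 - 14) - 15 = 21

2P = (14, 21)


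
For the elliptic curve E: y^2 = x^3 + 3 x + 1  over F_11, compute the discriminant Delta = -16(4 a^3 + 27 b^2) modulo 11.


4 a^3 + 27 b^2 = 4*3^3 + 27*1^2 = 108 + 27 = 135
Delta = -16 * (135) = -2160
Delta mod 11 = 7

Delta = 7 (mod 11)


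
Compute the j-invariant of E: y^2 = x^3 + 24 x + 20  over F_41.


Delta = -16(4 a^3 + 27 b^2) mod 41 = 18
-1728 * (4 a)^3 = -1728 * (4*24)^3 mod 41 = 18
j = 18 * 18^(-1) mod 41 = 1

j = 1 (mod 41)


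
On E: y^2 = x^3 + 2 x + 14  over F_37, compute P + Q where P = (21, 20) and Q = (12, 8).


P != Q, so use the chord formula.
s = (y2 - y1) / (x2 - x1) = (25) / (28) mod 37 = 26
x3 = s^2 - x1 - x2 mod 37 = 26^2 - 21 - 12 = 14
y3 = s (x1 - x3) - y1 mod 37 = 26 * (21 - 14) - 20 = 14

P + Q = (14, 14)


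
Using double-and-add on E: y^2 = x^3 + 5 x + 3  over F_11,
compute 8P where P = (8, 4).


k = 8 = 1000_2 (binary, LSB first: 0001)
Double-and-add from P = (8, 4):
  bit 0 = 0: acc unchanged = O
  bit 1 = 0: acc unchanged = O
  bit 2 = 0: acc unchanged = O
  bit 3 = 1: acc = O + (8, 7) = (8, 7)

8P = (8, 7)


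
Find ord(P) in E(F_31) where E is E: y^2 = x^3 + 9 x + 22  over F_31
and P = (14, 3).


Compute successive multiples of P until we hit O:
  1P = (14, 3)
  2P = (22, 7)
  3P = (3, 18)
  4P = (1, 30)
  5P = (26, 10)
  6P = (26, 21)
  7P = (1, 1)
  8P = (3, 13)
  ... (continuing to 11P)
  11P = O

ord(P) = 11


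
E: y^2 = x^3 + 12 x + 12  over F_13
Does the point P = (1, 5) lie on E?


Check whether y^2 = x^3 + 12 x + 12 (mod 13) for (x, y) = (1, 5).
LHS: y^2 = 5^2 mod 13 = 12
RHS: x^3 + 12 x + 12 = 1^3 + 12*1 + 12 mod 13 = 12
LHS = RHS

Yes, on the curve


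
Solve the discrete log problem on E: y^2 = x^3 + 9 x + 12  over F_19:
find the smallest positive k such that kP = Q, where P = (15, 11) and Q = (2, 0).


Enumerate multiples of P until we hit Q = (2, 0):
  1P = (15, 11)
  2P = (8, 8)
  3P = (2, 0)
Match found at i = 3.

k = 3


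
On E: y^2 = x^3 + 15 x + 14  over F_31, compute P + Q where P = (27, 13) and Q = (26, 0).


P != Q, so use the chord formula.
s = (y2 - y1) / (x2 - x1) = (18) / (30) mod 31 = 13
x3 = s^2 - x1 - x2 mod 31 = 13^2 - 27 - 26 = 23
y3 = s (x1 - x3) - y1 mod 31 = 13 * (27 - 23) - 13 = 8

P + Q = (23, 8)


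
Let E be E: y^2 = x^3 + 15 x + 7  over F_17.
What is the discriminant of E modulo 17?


4 a^3 + 27 b^2 = 4*15^3 + 27*7^2 = 13500 + 1323 = 14823
Delta = -16 * (14823) = -237168
Delta mod 17 = 16

Delta = 16 (mod 17)


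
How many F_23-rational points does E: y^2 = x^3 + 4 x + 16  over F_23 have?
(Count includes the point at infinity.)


For each x in F_23, count y with y^2 = x^3 + 4 x + 16 mod 23:
  x = 0: RHS = 16, y in [4, 19]  -> 2 point(s)
  x = 2: RHS = 9, y in [3, 20]  -> 2 point(s)
  x = 3: RHS = 9, y in [3, 20]  -> 2 point(s)
  x = 4: RHS = 4, y in [2, 21]  -> 2 point(s)
  x = 5: RHS = 0, y in [0]  -> 1 point(s)
  x = 6: RHS = 3, y in [7, 16]  -> 2 point(s)
  x = 8: RHS = 8, y in [10, 13]  -> 2 point(s)
  x = 15: RHS = 1, y in [1, 22]  -> 2 point(s)
  x = 16: RHS = 13, y in [6, 17]  -> 2 point(s)
  x = 17: RHS = 6, y in [11, 12]  -> 2 point(s)
  x = 18: RHS = 9, y in [3, 20]  -> 2 point(s)
  x = 20: RHS = 0, y in [0]  -> 1 point(s)
  x = 21: RHS = 0, y in [0]  -> 1 point(s)
Affine points: 23. Add the point at infinity: total = 24.

#E(F_23) = 24


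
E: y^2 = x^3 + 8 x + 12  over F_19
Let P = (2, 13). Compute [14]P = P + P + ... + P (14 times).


k = 14 = 1110_2 (binary, LSB first: 0111)
Double-and-add from P = (2, 13):
  bit 0 = 0: acc unchanged = O
  bit 1 = 1: acc = O + (3, 14) = (3, 14)
  bit 2 = 1: acc = (3, 14) + (11, 14) = (5, 5)
  bit 3 = 1: acc = (5, 5) + (17, 11) = (2, 6)

14P = (2, 6)


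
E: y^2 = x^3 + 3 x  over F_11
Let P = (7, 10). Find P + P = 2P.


Doubling: s = (3 x1^2 + a) / (2 y1)
s = (3*7^2 + 3) / (2*10) mod 11 = 2
x3 = s^2 - 2 x1 mod 11 = 2^2 - 2*7 = 1
y3 = s (x1 - x3) - y1 mod 11 = 2 * (7 - 1) - 10 = 2

2P = (1, 2)


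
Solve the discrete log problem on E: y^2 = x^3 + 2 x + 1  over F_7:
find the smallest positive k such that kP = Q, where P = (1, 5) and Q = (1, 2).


Enumerate multiples of P until we hit Q = (1, 2):
  1P = (1, 5)
  2P = (0, 6)
  3P = (0, 1)
  4P = (1, 2)
Match found at i = 4.

k = 4


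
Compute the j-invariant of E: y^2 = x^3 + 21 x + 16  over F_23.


Delta = -16(4 a^3 + 27 b^2) mod 23 = 21
-1728 * (4 a)^3 = -1728 * (4*21)^3 mod 23 = 18
j = 18 * 21^(-1) mod 23 = 14

j = 14 (mod 23)


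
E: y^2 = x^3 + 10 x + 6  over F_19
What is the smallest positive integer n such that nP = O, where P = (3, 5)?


Compute successive multiples of P until we hit O:
  1P = (3, 5)
  2P = (17, 4)
  3P = (15, 4)
  4P = (8, 16)
  5P = (6, 15)
  6P = (0, 5)
  7P = (16, 14)
  8P = (7, 1)
  ... (continuing to 23P)
  23P = O

ord(P) = 23


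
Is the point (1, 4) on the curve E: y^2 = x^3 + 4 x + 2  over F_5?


Check whether y^2 = x^3 + 4 x + 2 (mod 5) for (x, y) = (1, 4).
LHS: y^2 = 4^2 mod 5 = 1
RHS: x^3 + 4 x + 2 = 1^3 + 4*1 + 2 mod 5 = 2
LHS != RHS

No, not on the curve


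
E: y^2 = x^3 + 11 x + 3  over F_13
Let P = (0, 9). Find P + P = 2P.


Doubling: s = (3 x1^2 + a) / (2 y1)
s = (3*0^2 + 11) / (2*9) mod 13 = 10
x3 = s^2 - 2 x1 mod 13 = 10^2 - 2*0 = 9
y3 = s (x1 - x3) - y1 mod 13 = 10 * (0 - 9) - 9 = 5

2P = (9, 5)


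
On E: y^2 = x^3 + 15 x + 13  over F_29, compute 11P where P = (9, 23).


k = 11 = 1011_2 (binary, LSB first: 1101)
Double-and-add from P = (9, 23):
  bit 0 = 1: acc = O + (9, 23) = (9, 23)
  bit 1 = 1: acc = (9, 23) + (2, 15) = (27, 2)
  bit 2 = 0: acc unchanged = (27, 2)
  bit 3 = 1: acc = (27, 2) + (6, 0) = (16, 17)

11P = (16, 17)


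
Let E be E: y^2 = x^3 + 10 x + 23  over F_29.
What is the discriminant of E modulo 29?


4 a^3 + 27 b^2 = 4*10^3 + 27*23^2 = 4000 + 14283 = 18283
Delta = -16 * (18283) = -292528
Delta mod 29 = 24

Delta = 24 (mod 29)


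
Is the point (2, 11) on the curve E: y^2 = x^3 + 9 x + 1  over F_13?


Check whether y^2 = x^3 + 9 x + 1 (mod 13) for (x, y) = (2, 11).
LHS: y^2 = 11^2 mod 13 = 4
RHS: x^3 + 9 x + 1 = 2^3 + 9*2 + 1 mod 13 = 1
LHS != RHS

No, not on the curve


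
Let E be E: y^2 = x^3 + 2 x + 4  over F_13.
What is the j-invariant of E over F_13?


Delta = -16(4 a^3 + 27 b^2) mod 13 = 12
-1728 * (4 a)^3 = -1728 * (4*2)^3 mod 13 = 5
j = 5 * 12^(-1) mod 13 = 8

j = 8 (mod 13)


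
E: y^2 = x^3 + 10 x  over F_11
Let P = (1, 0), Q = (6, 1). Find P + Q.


P != Q, so use the chord formula.
s = (y2 - y1) / (x2 - x1) = (1) / (5) mod 11 = 9
x3 = s^2 - x1 - x2 mod 11 = 9^2 - 1 - 6 = 8
y3 = s (x1 - x3) - y1 mod 11 = 9 * (1 - 8) - 0 = 3

P + Q = (8, 3)


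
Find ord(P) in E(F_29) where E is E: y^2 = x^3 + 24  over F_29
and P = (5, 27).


Compute successive multiples of P until we hit O:
  1P = (5, 27)
  2P = (28, 20)
  3P = (3, 14)
  4P = (27, 4)
  5P = (22, 0)
  6P = (27, 25)
  7P = (3, 15)
  8P = (28, 9)
  ... (continuing to 10P)
  10P = O

ord(P) = 10


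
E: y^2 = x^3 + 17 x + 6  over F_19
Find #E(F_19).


For each x in F_19, count y with y^2 = x^3 + 17 x + 6 mod 19:
  x = 0: RHS = 6, y in [5, 14]  -> 2 point(s)
  x = 1: RHS = 5, y in [9, 10]  -> 2 point(s)
  x = 4: RHS = 5, y in [9, 10]  -> 2 point(s)
  x = 5: RHS = 7, y in [8, 11]  -> 2 point(s)
  x = 6: RHS = 1, y in [1, 18]  -> 2 point(s)
  x = 10: RHS = 17, y in [6, 13]  -> 2 point(s)
  x = 11: RHS = 4, y in [2, 17]  -> 2 point(s)
  x = 12: RHS = 0, y in [0]  -> 1 point(s)
  x = 13: RHS = 11, y in [7, 12]  -> 2 point(s)
  x = 14: RHS = 5, y in [9, 10]  -> 2 point(s)
  x = 15: RHS = 7, y in [8, 11]  -> 2 point(s)
  x = 16: RHS = 4, y in [2, 17]  -> 2 point(s)
  x = 18: RHS = 7, y in [8, 11]  -> 2 point(s)
Affine points: 25. Add the point at infinity: total = 26.

#E(F_19) = 26


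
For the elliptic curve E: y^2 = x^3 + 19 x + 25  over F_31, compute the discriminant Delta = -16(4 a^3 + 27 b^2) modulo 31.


4 a^3 + 27 b^2 = 4*19^3 + 27*25^2 = 27436 + 16875 = 44311
Delta = -16 * (44311) = -708976
Delta mod 31 = 25

Delta = 25 (mod 31)


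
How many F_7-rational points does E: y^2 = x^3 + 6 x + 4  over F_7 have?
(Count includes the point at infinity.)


For each x in F_7, count y with y^2 = x^3 + 6 x + 4 mod 7:
  x = 0: RHS = 4, y in [2, 5]  -> 2 point(s)
  x = 1: RHS = 4, y in [2, 5]  -> 2 point(s)
  x = 3: RHS = 0, y in [0]  -> 1 point(s)
  x = 4: RHS = 1, y in [1, 6]  -> 2 point(s)
  x = 6: RHS = 4, y in [2, 5]  -> 2 point(s)
Affine points: 9. Add the point at infinity: total = 10.

#E(F_7) = 10


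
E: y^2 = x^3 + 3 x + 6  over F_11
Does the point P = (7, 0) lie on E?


Check whether y^2 = x^3 + 3 x + 6 (mod 11) for (x, y) = (7, 0).
LHS: y^2 = 0^2 mod 11 = 0
RHS: x^3 + 3 x + 6 = 7^3 + 3*7 + 6 mod 11 = 7
LHS != RHS

No, not on the curve


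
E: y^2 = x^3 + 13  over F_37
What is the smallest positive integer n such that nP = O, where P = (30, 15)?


Compute successive multiples of P until we hit O:
  1P = (30, 15)
  2P = (11, 30)
  3P = (8, 28)
  4P = (6, 28)
  5P = (2, 13)
  6P = (32, 6)
  7P = (23, 9)
  8P = (24, 6)
  ... (continuing to 37P)
  37P = O

ord(P) = 37


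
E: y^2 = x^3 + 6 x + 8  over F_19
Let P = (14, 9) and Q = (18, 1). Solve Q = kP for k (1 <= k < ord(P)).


Enumerate multiples of P until we hit Q = (18, 1):
  1P = (14, 9)
  2P = (16, 1)
  3P = (5, 12)
  4P = (17, 11)
  5P = (18, 1)
Match found at i = 5.

k = 5


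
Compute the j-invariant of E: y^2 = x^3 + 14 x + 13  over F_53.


Delta = -16(4 a^3 + 27 b^2) mod 53 = 52
-1728 * (4 a)^3 = -1728 * (4*14)^3 mod 53 = 37
j = 37 * 52^(-1) mod 53 = 16

j = 16 (mod 53)


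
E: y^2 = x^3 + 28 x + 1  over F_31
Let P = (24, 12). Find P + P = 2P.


Doubling: s = (3 x1^2 + a) / (2 y1)
s = (3*24^2 + 28) / (2*12) mod 31 = 6
x3 = s^2 - 2 x1 mod 31 = 6^2 - 2*24 = 19
y3 = s (x1 - x3) - y1 mod 31 = 6 * (24 - 19) - 12 = 18

2P = (19, 18)


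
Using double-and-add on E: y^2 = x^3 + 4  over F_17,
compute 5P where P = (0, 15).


k = 5 = 101_2 (binary, LSB first: 101)
Double-and-add from P = (0, 15):
  bit 0 = 1: acc = O + (0, 15) = (0, 15)
  bit 1 = 0: acc unchanged = (0, 15)
  bit 2 = 1: acc = (0, 15) + (0, 15) = (0, 2)

5P = (0, 2)


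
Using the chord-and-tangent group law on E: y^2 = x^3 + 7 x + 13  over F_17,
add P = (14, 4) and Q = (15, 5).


P != Q, so use the chord formula.
s = (y2 - y1) / (x2 - x1) = (1) / (1) mod 17 = 1
x3 = s^2 - x1 - x2 mod 17 = 1^2 - 14 - 15 = 6
y3 = s (x1 - x3) - y1 mod 17 = 1 * (14 - 6) - 4 = 4

P + Q = (6, 4)


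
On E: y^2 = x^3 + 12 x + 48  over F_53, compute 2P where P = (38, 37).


Doubling: s = (3 x1^2 + a) / (2 y1)
s = (3*38^2 + 12) / (2*37) mod 53 = 10
x3 = s^2 - 2 x1 mod 53 = 10^2 - 2*38 = 24
y3 = s (x1 - x3) - y1 mod 53 = 10 * (38 - 24) - 37 = 50

2P = (24, 50)


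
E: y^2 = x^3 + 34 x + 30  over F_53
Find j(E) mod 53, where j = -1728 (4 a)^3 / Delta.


Delta = -16(4 a^3 + 27 b^2) mod 53 = 38
-1728 * (4 a)^3 = -1728 * (4*34)^3 mod 53 = 6
j = 6 * 38^(-1) mod 53 = 42

j = 42 (mod 53)


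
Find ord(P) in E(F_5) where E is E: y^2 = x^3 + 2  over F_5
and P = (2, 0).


Compute successive multiples of P until we hit O:
  1P = (2, 0)
  2P = O

ord(P) = 2


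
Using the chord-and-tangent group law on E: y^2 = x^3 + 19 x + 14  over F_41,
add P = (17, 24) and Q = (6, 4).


P != Q, so use the chord formula.
s = (y2 - y1) / (x2 - x1) = (21) / (30) mod 41 = 13
x3 = s^2 - x1 - x2 mod 41 = 13^2 - 17 - 6 = 23
y3 = s (x1 - x3) - y1 mod 41 = 13 * (17 - 23) - 24 = 21

P + Q = (23, 21)


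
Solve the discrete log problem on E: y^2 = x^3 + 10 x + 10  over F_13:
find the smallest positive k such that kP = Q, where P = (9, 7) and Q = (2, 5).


Enumerate multiples of P until we hit Q = (2, 5):
  1P = (9, 7)
  2P = (5, 4)
  3P = (2, 8)
  4P = (6, 0)
  5P = (2, 5)
Match found at i = 5.

k = 5


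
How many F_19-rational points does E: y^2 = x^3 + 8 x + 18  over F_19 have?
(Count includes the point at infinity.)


For each x in F_19, count y with y^2 = x^3 + 8 x + 18 mod 19:
  x = 2: RHS = 4, y in [2, 17]  -> 2 point(s)
  x = 4: RHS = 0, y in [0]  -> 1 point(s)
  x = 6: RHS = 16, y in [4, 15]  -> 2 point(s)
  x = 8: RHS = 5, y in [9, 10]  -> 2 point(s)
  x = 13: RHS = 1, y in [1, 18]  -> 2 point(s)
  x = 14: RHS = 5, y in [9, 10]  -> 2 point(s)
  x = 15: RHS = 17, y in [6, 13]  -> 2 point(s)
  x = 16: RHS = 5, y in [9, 10]  -> 2 point(s)
  x = 18: RHS = 9, y in [3, 16]  -> 2 point(s)
Affine points: 17. Add the point at infinity: total = 18.

#E(F_19) = 18


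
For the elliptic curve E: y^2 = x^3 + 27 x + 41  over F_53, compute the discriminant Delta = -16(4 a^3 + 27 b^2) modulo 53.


4 a^3 + 27 b^2 = 4*27^3 + 27*41^2 = 78732 + 45387 = 124119
Delta = -16 * (124119) = -1985904
Delta mod 53 = 6

Delta = 6 (mod 53)


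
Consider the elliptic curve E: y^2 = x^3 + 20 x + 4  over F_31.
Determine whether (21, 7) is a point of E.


Check whether y^2 = x^3 + 20 x + 4 (mod 31) for (x, y) = (21, 7).
LHS: y^2 = 7^2 mod 31 = 18
RHS: x^3 + 20 x + 4 = 21^3 + 20*21 + 4 mod 31 = 13
LHS != RHS

No, not on the curve


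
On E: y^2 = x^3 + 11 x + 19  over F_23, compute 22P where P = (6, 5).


k = 22 = 10110_2 (binary, LSB first: 01101)
Double-and-add from P = (6, 5):
  bit 0 = 0: acc unchanged = O
  bit 1 = 1: acc = O + (13, 6) = (13, 6)
  bit 2 = 1: acc = (13, 6) + (21, 9) = (1, 10)
  bit 3 = 0: acc unchanged = (1, 10)
  bit 4 = 1: acc = (1, 10) + (19, 16) = (21, 14)

22P = (21, 14)


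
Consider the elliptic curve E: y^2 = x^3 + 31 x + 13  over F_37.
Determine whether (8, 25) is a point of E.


Check whether y^2 = x^3 + 31 x + 13 (mod 37) for (x, y) = (8, 25).
LHS: y^2 = 25^2 mod 37 = 33
RHS: x^3 + 31 x + 13 = 8^3 + 31*8 + 13 mod 37 = 33
LHS = RHS

Yes, on the curve


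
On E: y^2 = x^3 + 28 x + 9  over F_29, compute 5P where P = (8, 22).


k = 5 = 101_2 (binary, LSB first: 101)
Double-and-add from P = (8, 22):
  bit 0 = 1: acc = O + (8, 22) = (8, 22)
  bit 1 = 0: acc unchanged = (8, 22)
  bit 2 = 1: acc = (8, 22) + (10, 10) = (18, 9)

5P = (18, 9)


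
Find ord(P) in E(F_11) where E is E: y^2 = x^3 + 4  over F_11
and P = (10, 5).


Compute successive multiples of P until we hit O:
  1P = (10, 5)
  2P = (0, 9)
  3P = (6, 0)
  4P = (0, 2)
  5P = (10, 6)
  6P = O

ord(P) = 6


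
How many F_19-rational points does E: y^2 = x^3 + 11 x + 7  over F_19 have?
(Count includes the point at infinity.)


For each x in F_19, count y with y^2 = x^3 + 11 x + 7 mod 19:
  x = 0: RHS = 7, y in [8, 11]  -> 2 point(s)
  x = 1: RHS = 0, y in [0]  -> 1 point(s)
  x = 4: RHS = 1, y in [1, 18]  -> 2 point(s)
  x = 5: RHS = 16, y in [4, 15]  -> 2 point(s)
  x = 6: RHS = 4, y in [2, 17]  -> 2 point(s)
  x = 7: RHS = 9, y in [3, 16]  -> 2 point(s)
  x = 12: RHS = 5, y in [9, 10]  -> 2 point(s)
  x = 14: RHS = 17, y in [6, 13]  -> 2 point(s)
  x = 16: RHS = 4, y in [2, 17]  -> 2 point(s)
Affine points: 17. Add the point at infinity: total = 18.

#E(F_19) = 18
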